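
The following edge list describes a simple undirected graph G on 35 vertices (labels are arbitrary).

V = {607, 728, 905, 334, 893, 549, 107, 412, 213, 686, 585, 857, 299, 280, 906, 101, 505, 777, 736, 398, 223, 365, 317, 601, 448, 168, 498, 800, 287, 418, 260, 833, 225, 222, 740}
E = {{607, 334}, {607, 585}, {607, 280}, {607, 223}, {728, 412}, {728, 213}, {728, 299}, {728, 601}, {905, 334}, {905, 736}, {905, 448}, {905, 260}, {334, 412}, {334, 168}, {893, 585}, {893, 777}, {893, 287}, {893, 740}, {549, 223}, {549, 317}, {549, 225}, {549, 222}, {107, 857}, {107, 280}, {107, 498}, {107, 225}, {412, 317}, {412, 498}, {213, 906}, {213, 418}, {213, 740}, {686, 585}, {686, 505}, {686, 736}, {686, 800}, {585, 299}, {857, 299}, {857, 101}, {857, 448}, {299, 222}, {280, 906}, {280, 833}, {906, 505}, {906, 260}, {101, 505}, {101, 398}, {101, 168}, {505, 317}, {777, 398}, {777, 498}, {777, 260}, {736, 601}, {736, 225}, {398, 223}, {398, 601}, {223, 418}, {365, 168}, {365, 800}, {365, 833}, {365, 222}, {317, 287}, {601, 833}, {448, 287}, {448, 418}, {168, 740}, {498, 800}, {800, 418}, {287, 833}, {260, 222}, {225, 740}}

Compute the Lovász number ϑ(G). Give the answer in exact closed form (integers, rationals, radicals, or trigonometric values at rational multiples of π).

N(905) = {334, 736, 448, 260}, |N(905)| = 4.
deg(398) = 4; N(398) = {101, 777, 223, 601}.
N(585) = {607, 893, 686, 299}, |N(585)| = 4.
deg(107) = 4; N(107) = {857, 280, 498, 225}.
Every vertex has degree 4 (N=35); Kneser-type, 3-subsets of [7].
A has 4 distinct eigenvalues ≈ [4.0, 2.0, -1.0, -3.0].
−35·(-3) / ((4)−(-3)) = 15 = ϑ(G).
= 15.0000… (decimal).

15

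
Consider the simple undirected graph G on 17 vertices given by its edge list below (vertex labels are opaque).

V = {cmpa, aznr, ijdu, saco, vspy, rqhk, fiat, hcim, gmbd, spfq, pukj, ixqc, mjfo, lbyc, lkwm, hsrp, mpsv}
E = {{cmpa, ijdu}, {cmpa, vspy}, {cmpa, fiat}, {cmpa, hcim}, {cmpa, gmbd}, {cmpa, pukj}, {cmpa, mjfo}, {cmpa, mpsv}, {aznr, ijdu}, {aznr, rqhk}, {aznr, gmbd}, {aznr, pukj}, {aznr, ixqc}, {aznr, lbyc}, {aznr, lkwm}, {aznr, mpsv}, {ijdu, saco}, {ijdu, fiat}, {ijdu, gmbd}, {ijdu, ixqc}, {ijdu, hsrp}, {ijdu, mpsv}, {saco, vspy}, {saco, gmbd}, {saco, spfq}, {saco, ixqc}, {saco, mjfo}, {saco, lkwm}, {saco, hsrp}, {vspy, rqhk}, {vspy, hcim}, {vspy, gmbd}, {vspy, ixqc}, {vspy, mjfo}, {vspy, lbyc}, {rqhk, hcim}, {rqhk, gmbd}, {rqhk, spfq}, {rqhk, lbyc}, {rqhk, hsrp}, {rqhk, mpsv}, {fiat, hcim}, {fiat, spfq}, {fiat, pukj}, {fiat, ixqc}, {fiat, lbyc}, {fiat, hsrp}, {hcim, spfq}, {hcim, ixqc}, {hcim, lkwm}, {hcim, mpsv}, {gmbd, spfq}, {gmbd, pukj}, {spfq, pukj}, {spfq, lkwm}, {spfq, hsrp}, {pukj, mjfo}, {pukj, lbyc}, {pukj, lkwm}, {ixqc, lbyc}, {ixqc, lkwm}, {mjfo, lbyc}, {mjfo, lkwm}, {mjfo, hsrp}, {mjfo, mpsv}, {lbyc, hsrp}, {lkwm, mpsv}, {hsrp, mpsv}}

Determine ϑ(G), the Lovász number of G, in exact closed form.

sqrt(17)

deg(spfq) = 8; N(spfq) = {saco, rqhk, fiat, hcim, gmbd, pukj, lkwm, hsrp}.
deg(lbyc) = 8; N(lbyc) = {aznr, vspy, rqhk, fiat, pukj, ixqc, mjfo, hsrp}.
deg(hcim) = 8; N(hcim) = {cmpa, vspy, rqhk, fiat, spfq, ixqc, lkwm, mpsv}.
deg(cmpa) = 8; N(cmpa) = {ijdu, vspy, fiat, hcim, gmbd, pukj, mjfo, mpsv}.
8-regular, N=17; strongly regular (17,8,3,4).
A has 3 distinct eigenvalues ≈ [8.0, 1.5616, -2.5616].
With N=17: ϑ(G) = 17·(-(-sqrt(17)/2 - 1/2))/(8−(-sqrt(17)/2 - 1/2)) = sqrt(17).
ϑ(G) ≈ 4.12310563.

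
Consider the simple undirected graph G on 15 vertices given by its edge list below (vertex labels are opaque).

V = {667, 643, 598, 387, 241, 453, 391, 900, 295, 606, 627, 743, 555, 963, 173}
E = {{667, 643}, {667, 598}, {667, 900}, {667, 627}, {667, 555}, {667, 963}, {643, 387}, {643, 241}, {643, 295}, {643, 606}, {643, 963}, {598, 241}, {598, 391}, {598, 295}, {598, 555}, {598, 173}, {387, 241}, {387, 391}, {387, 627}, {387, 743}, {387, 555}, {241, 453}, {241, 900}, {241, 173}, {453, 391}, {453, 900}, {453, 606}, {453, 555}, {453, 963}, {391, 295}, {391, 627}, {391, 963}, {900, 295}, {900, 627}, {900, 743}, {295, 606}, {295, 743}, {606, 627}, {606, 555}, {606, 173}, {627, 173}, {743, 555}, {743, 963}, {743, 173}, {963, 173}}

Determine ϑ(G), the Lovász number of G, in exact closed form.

5

deg(900) = 6; N(900) = {667, 241, 453, 295, 627, 743}.
Vertex 173 has 6 neighbors: 598, 241, 606, 627, 743, 963.
N(643) = {667, 387, 241, 295, 606, 963}, |N(643)| = 6.
Vertex 295 has 6 neighbors: 643, 598, 391, 900, 606, 743.
Regular of degree 6 on 15 vertices: this is K(6,2), the Kneser graph.
spec(A) ≈ [6.0, 1.0, -3.0] (distinct, 6 d.p.).
−15·(-3) / ((6)−(-3)) = 5 = ϑ(G).
= 5.000000000… (decimal).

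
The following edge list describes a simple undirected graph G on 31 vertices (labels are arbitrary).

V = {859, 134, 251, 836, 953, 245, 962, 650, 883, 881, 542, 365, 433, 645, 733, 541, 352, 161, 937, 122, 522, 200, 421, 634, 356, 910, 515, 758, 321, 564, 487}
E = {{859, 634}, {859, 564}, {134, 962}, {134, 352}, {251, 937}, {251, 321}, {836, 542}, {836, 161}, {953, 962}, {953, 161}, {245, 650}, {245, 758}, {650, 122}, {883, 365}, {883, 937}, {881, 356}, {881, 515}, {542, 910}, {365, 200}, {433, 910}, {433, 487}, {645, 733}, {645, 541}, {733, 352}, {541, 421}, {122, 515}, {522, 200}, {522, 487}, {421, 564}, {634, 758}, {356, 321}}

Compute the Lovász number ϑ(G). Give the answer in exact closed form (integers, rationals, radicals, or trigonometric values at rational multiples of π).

31*cos(pi/31)/(cos(pi/31) + 1)

deg(962) = 2; N(962) = {134, 953}.
deg(421) = 2; N(421) = {541, 564}.
N(910) = {542, 433}, |N(910)| = 2.
N(645) = {733, 541}, |N(645)| = 2.
Every vertex has degree 2 (N=31); this is C_{31}, the 31-cycle.
spec(A) ≈ [2.0, 1.9591, 1.8379, 1.6415, 1.3779, 1.0579, 0.6946, 0.3029, -0.1013, -0.5013, -0.8808, -1.2242, -1.5175, -1.7487, -1.9083, -1.9897] (distinct, 4 d.p.).
ϑ = −N·λ_min/(λ_max−λ_min) = −31·(-2*cos(pi/31))/(2−(-2*cos(pi/31))) = 31*cos(pi/31)/(cos(pi/31) + 1).
= 15.460134989… (decimal).
Lovász sandwich 15 ≤ 31*cos(pi/31)/(cos(pi/31) + 1) ≤ 16: both strict.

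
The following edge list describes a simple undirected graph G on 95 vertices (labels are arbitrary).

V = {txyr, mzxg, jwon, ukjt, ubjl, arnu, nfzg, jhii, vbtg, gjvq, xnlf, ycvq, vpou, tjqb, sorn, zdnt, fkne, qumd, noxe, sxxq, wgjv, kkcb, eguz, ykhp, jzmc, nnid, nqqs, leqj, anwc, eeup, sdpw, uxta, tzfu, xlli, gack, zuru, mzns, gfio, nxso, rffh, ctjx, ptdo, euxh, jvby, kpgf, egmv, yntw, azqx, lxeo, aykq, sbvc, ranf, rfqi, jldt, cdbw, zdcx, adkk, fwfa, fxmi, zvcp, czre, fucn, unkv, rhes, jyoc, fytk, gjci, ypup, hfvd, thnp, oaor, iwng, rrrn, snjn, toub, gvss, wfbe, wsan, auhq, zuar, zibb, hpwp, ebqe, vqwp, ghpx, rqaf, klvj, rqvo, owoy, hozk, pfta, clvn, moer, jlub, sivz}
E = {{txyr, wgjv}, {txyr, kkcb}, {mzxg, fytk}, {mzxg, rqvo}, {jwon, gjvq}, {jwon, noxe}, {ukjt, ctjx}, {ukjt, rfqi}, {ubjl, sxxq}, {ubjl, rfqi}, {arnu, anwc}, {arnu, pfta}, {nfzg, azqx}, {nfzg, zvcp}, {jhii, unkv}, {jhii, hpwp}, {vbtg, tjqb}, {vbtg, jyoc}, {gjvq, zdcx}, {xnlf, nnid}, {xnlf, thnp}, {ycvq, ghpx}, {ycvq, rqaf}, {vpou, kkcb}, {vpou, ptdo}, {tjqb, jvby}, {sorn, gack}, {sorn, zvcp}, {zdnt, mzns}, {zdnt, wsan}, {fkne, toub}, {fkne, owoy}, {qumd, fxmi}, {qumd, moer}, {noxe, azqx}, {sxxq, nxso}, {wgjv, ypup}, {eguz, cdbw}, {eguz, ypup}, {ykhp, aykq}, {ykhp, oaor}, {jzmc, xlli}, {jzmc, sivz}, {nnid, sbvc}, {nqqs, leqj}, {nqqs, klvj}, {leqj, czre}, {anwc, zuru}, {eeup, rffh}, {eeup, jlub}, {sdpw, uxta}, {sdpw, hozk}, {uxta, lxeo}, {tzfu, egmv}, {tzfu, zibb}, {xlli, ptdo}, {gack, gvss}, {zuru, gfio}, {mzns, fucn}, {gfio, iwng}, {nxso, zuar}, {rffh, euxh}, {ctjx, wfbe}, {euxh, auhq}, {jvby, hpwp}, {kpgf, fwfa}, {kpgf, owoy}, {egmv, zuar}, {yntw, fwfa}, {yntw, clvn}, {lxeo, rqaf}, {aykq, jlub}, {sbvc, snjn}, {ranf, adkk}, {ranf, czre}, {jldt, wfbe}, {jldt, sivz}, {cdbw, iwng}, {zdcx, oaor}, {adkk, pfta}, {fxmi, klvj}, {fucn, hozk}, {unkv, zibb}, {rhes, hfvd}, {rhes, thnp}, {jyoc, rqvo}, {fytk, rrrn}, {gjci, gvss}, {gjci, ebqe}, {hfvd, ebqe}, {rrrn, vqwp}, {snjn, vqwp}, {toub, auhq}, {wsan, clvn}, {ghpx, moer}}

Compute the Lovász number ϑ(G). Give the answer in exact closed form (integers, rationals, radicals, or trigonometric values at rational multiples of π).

Vertex ranf has 2 neighbors: adkk, czre.
Vertex ctjx has 2 neighbors: ukjt, wfbe.
Vertex xnlf has 2 neighbors: nnid, thnp.
deg(rffh) = 2; N(rffh) = {eeup, euxh}.
Every vertex has degree 2 (N=95); the odd cycle C_{95}.
The 48 distinct eigenvalues: [2.0, 1.996, 1.983, 1.961, 1.93, 1.892, 1.845, 1.789, 1.727, 1.656, 1.578, 1.494, 1.402, 1.305, 1.202, 1.094, 0.981, 0.864, 0.742, 0.618, 0.491, 0.362, 0.231, 0.099, -0.033, -0.165, -0.297, -0.427, -0.555, -0.681, -0.803, -0.923, -1.038, -1.149, -1.254, -1.355, -1.449, -1.537, -1.618, -1.692, -1.759, -1.818, -1.869, -1.912, -1.947, -1.973, -1.99, -1.999].
With N=95: ϑ(G) = 95·(-(-1)*2*cos(pi/95))/(2−(-2*cos(pi/95))) = 95*cos(pi/95)/(cos(pi/95) + 1).
≈ 47.48701 (to 5 d.p.).
Check 47 ≤ 95*cos(pi/95)/(cos(pi/95) + 1) ≤ 48: both strict.

95*cos(pi/95)/(cos(pi/95) + 1)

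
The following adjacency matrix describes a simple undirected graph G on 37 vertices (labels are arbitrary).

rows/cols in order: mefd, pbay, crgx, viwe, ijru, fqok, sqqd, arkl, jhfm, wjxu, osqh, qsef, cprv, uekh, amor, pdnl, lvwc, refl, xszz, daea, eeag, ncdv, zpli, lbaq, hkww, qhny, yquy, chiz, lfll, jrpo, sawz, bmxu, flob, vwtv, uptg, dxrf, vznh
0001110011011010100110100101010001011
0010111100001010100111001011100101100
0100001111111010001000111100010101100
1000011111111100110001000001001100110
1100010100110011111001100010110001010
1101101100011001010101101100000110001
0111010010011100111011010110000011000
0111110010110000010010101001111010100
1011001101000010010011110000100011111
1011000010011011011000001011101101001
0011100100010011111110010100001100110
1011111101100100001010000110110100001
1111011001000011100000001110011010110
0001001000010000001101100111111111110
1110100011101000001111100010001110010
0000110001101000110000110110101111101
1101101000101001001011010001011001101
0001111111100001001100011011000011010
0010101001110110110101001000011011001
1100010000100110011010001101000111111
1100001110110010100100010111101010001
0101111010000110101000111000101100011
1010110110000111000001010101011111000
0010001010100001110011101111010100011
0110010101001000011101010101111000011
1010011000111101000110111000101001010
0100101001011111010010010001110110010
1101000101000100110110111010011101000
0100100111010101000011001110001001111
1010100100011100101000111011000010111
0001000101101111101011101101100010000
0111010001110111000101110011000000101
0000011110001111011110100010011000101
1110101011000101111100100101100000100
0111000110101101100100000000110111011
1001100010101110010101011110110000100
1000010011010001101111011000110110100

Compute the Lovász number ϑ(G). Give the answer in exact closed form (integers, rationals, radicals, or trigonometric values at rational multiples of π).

sqrt(37)

deg(ncdv) = 18; N(ncdv) = {pbay, viwe, ijru, fqok, sqqd, jhfm, uekh, amor, lvwc, xszz, zpli, lbaq, hkww, lfll, sawz, bmxu, dxrf, vznh}.
deg(ijru) = 18; N(ijru) = {mefd, pbay, fqok, arkl, osqh, qsef, amor, pdnl, lvwc, refl, xszz, ncdv, zpli, yquy, lfll, jrpo, vwtv, dxrf}.
deg(fqok) = 18; N(fqok) = {mefd, pbay, viwe, ijru, sqqd, arkl, qsef, cprv, pdnl, refl, daea, ncdv, zpli, hkww, qhny, bmxu, flob, vznh}.
deg(refl) = 18; N(refl) = {viwe, ijru, fqok, sqqd, arkl, jhfm, wjxu, osqh, pdnl, xszz, daea, lbaq, hkww, yquy, chiz, flob, vwtv, dxrf}.
Regular of degree 18 on 37 vertices: strongly regular (37,18,8,9).
A has 3 distinct eigenvalues ≈ [18.0, 2.541, -3.541].
Lovász (edge-transitive): ϑ = −37·(-sqrt(37)/2 - 1/2)/((18)−(-sqrt(37)/2 - 1/2)) = sqrt(37).
Numerically 6.0828.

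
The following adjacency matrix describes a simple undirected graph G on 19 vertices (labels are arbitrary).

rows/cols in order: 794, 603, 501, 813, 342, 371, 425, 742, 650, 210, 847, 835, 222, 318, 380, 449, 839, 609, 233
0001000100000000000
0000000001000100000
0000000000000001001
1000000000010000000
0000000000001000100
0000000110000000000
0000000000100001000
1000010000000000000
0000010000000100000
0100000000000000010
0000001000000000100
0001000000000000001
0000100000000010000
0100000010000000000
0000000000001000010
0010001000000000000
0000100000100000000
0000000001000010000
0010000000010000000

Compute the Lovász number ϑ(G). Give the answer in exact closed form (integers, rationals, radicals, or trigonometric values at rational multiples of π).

deg(342) = 2; N(342) = {222, 839}.
N(449) = {501, 425}, |N(449)| = 2.
deg(839) = 2; N(839) = {342, 847}.
deg(813) = 2; N(813) = {794, 835}.
2-regular, N=19; connected 2-regular on 19 ⇒ C_{19}.
A has 10 distinct eigenvalues ≈ [2.0, 1.891634, 1.578281, 1.093896, 0.490971, -0.165159, -0.803391, -1.354563, -1.758948, -1.972723].
Lovász (edge-transitive): ϑ = −19·(-2*cos(pi/19))/((2)−(-2*cos(pi/19))) = 19*cos(pi/19)/(cos(pi/19) + 1).
≈ 9.4347714 (to 7 d.p.).
Sandwich: α(G)=9 ≤ ϑ(G)=19*cos(pi/19)/(cos(pi/19) + 1) ≤ χ(Ḡ)=10 (both strict).

19*cos(pi/19)/(cos(pi/19) + 1)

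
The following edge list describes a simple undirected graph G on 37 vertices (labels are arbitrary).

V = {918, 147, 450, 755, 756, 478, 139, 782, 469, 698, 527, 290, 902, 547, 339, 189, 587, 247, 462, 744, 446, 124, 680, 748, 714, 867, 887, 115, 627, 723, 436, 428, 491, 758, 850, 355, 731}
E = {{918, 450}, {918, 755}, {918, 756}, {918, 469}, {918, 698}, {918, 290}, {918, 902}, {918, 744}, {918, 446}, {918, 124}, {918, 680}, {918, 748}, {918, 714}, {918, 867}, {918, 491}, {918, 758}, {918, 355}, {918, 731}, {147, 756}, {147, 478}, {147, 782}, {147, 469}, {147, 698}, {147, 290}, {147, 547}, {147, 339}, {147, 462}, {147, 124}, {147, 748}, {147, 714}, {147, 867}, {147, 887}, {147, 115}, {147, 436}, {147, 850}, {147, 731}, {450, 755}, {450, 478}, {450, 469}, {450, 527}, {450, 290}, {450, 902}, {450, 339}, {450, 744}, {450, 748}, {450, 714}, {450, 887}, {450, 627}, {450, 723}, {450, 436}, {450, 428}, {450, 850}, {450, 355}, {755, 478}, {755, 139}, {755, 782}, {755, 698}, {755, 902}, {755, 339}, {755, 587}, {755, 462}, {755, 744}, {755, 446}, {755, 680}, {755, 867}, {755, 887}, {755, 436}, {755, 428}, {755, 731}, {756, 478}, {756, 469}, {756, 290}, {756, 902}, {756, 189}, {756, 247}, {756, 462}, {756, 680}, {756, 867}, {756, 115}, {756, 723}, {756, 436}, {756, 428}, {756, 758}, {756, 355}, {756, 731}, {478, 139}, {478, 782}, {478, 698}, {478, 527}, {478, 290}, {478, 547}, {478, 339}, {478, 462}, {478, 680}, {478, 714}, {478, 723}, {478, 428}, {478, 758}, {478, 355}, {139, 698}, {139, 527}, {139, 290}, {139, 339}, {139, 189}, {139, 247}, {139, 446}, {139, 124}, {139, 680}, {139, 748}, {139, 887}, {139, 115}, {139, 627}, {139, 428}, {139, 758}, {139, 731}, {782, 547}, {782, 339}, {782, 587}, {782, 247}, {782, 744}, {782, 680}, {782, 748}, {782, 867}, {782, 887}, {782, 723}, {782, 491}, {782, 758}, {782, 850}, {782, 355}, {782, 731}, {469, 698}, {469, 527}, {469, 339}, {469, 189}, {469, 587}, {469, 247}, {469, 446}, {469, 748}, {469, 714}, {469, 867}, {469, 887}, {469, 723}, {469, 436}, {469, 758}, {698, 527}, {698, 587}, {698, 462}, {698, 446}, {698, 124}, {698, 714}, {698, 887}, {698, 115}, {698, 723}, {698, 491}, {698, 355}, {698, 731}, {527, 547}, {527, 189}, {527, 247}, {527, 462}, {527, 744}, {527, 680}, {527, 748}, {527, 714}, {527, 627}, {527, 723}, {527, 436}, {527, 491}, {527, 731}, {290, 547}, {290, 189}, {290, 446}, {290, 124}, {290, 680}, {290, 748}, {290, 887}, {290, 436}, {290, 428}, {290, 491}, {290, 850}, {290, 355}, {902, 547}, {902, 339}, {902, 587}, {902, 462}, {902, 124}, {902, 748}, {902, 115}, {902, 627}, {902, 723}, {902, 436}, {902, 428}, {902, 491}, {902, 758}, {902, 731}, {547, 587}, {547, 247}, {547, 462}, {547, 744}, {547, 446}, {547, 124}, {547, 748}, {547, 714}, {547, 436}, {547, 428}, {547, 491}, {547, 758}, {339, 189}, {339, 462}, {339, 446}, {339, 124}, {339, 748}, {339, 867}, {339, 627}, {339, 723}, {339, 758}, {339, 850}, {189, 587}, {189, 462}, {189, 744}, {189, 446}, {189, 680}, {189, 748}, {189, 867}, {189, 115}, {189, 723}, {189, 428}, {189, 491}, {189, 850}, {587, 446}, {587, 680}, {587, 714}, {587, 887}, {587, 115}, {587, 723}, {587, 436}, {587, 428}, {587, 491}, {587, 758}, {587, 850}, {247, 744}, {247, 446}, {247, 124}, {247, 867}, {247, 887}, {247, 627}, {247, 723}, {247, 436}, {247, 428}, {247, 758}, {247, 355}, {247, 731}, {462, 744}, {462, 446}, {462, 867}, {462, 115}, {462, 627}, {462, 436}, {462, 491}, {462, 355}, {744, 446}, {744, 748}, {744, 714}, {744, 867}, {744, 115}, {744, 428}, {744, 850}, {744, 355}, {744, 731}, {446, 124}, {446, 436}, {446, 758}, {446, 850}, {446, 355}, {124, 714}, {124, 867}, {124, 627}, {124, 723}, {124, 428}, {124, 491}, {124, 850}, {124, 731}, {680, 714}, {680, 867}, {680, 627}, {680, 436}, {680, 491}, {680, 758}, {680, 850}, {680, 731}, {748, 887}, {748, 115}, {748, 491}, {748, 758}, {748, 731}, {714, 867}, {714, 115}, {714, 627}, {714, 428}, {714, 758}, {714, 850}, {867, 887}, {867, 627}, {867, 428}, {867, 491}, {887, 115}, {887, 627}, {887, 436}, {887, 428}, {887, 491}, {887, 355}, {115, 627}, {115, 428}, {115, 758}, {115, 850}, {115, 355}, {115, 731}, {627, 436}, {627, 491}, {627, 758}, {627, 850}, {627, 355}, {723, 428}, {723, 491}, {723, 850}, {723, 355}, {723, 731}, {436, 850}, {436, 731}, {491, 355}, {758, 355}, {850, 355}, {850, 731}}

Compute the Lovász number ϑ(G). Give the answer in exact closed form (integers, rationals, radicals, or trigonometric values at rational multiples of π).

Vertex 918 has 18 neighbors: 450, 755, 756, 469, 698, 290, 902, 744, 446, 124, 680, 748, 714, 867, 491, 758, 355, 731.
Vertex 339 has 18 neighbors: 147, 450, 755, 478, 139, 782, 469, 902, 189, 462, 446, 124, 748, 867, 627, 723, 758, 850.
Vertex 902 has 18 neighbors: 918, 450, 755, 756, 547, 339, 587, 462, 124, 748, 115, 627, 723, 436, 428, 491, 758, 731.
deg(547) = 18; N(547) = {147, 478, 782, 527, 290, 902, 587, 247, 462, 744, 446, 124, 748, 714, 436, 428, 491, 758}.
G on 37 vertices is 18-regular; strongly regular (37,18,8,9).
A has 3 distinct eigenvalues ≈ [18.0, 2.541381, -3.541381].
Lovász: ϑ = −37(-sqrt(37)/2 - 1/2)/(18+-(-sqrt(37)/2 - 1/2)) = sqrt(37).
≈ 6.082763 (to 6 d.p.).

sqrt(37)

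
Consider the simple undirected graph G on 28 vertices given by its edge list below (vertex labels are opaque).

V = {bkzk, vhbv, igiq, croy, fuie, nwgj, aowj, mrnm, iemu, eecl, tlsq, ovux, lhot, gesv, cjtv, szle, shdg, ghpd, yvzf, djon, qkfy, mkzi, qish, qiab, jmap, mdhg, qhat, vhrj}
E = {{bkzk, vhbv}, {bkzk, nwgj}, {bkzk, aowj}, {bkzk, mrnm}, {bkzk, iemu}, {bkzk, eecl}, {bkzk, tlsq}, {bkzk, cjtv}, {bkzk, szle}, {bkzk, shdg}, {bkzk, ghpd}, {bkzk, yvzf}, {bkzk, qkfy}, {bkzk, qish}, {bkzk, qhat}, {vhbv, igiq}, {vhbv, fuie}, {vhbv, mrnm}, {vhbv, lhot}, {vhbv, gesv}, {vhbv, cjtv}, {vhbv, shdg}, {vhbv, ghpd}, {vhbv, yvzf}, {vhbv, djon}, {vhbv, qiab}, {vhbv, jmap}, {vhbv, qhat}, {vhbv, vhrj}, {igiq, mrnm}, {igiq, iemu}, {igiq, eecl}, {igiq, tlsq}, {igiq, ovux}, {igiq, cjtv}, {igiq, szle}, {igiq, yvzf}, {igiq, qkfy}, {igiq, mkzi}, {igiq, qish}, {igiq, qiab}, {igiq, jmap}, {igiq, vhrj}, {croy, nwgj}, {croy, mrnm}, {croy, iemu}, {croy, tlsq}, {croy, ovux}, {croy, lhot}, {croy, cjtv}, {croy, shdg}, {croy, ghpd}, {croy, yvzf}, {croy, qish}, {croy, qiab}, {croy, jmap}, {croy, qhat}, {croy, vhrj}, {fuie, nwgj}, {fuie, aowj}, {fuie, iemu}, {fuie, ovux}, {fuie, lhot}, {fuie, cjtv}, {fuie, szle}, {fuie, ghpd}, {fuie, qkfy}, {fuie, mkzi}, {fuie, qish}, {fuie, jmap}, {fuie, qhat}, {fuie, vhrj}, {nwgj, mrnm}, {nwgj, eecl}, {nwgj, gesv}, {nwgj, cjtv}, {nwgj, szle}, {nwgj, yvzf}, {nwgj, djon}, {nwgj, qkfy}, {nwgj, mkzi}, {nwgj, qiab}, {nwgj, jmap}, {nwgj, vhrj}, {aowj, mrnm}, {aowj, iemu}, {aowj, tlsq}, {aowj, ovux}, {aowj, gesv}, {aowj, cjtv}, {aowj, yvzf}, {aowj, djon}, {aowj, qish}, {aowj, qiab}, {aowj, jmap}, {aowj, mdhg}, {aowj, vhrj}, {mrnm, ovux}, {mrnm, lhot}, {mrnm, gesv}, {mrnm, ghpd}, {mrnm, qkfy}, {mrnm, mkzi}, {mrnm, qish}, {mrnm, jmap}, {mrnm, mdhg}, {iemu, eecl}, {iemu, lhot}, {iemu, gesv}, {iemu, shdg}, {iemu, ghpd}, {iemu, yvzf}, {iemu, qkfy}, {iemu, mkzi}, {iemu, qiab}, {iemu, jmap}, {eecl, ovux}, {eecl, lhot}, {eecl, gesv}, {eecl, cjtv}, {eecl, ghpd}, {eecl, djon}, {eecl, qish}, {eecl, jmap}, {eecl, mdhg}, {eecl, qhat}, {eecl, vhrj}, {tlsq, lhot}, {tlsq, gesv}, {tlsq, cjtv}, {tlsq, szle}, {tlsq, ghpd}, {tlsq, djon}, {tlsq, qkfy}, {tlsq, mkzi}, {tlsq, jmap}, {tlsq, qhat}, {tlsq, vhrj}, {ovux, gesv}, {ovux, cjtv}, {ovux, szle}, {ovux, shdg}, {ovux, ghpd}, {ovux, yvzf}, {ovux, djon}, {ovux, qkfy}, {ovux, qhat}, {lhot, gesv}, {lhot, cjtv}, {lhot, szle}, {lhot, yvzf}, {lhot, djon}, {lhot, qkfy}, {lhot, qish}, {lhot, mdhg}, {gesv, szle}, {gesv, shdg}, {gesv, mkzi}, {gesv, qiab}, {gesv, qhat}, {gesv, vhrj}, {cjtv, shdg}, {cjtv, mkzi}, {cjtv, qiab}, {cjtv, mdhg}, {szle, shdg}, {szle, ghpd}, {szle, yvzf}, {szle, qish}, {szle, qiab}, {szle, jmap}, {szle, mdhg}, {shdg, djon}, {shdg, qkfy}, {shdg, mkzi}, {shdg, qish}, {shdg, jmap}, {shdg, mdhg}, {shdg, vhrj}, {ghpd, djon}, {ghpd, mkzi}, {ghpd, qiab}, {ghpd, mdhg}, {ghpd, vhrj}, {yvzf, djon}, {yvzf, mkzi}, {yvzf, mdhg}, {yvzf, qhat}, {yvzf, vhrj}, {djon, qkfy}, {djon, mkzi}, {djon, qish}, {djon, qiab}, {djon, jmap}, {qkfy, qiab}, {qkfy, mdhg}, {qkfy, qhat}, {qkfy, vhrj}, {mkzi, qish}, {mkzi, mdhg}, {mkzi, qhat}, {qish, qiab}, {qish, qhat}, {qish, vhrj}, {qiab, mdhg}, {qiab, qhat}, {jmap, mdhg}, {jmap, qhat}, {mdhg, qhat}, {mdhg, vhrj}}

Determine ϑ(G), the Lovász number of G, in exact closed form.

7

deg(qkfy) = 15; N(qkfy) = {bkzk, igiq, fuie, nwgj, mrnm, iemu, tlsq, ovux, lhot, shdg, djon, qiab, mdhg, qhat, vhrj}.
Vertex jmap has 15 neighbors: vhbv, igiq, croy, fuie, nwgj, aowj, mrnm, iemu, eecl, tlsq, szle, shdg, djon, mdhg, qhat.
deg(bkzk) = 15; N(bkzk) = {vhbv, nwgj, aowj, mrnm, iemu, eecl, tlsq, cjtv, szle, shdg, ghpd, yvzf, qkfy, qish, qhat}.
Vertex nwgj has 15 neighbors: bkzk, croy, fuie, mrnm, eecl, gesv, cjtv, szle, yvzf, djon, qkfy, mkzi, qiab, jmap, vhrj.
15-regular, N=28; Kneser-type, 2-subsets of [8].
spec(A) ≈ [15.0, 1.0, -5.0] (distinct, 6 d.p.).
λ_max=15, λ_min=-5; ϑ = −28·λ_min/(λ_max−λ_min) = 7.
Numerically 7.000000.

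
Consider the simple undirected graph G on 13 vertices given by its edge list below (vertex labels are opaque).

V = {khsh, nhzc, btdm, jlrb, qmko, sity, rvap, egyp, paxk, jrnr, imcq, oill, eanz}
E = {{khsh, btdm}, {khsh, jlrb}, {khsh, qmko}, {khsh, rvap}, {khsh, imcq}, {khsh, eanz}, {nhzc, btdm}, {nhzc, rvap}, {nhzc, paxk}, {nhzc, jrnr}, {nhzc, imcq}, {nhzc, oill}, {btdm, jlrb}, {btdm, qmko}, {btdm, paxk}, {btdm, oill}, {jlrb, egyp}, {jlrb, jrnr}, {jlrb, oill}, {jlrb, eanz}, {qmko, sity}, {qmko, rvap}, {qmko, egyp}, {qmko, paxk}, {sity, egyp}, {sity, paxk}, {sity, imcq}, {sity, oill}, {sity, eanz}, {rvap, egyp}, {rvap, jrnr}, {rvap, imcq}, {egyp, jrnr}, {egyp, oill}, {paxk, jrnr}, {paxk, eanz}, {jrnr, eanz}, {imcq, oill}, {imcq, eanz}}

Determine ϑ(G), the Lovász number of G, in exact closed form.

Vertex rvap has 6 neighbors: khsh, nhzc, qmko, egyp, jrnr, imcq.
N(khsh) = {btdm, jlrb, qmko, rvap, imcq, eanz}, |N(khsh)| = 6.
Vertex oill has 6 neighbors: nhzc, btdm, jlrb, sity, egyp, imcq.
Vertex jlrb has 6 neighbors: khsh, btdm, egyp, jrnr, oill, eanz.
deg(v) = 6 for all v (|V|=13); strongly regular (13,6,2,3).
The 3 distinct eigenvalues: [6.0, 1.303, -2.303].
Lovász: ϑ = −13(-sqrt(13)/2 - 1/2)/(6+-(-sqrt(13)/2 - 1/2)) = sqrt(13).
ϑ(G) ≈ 3.605551275.

sqrt(13)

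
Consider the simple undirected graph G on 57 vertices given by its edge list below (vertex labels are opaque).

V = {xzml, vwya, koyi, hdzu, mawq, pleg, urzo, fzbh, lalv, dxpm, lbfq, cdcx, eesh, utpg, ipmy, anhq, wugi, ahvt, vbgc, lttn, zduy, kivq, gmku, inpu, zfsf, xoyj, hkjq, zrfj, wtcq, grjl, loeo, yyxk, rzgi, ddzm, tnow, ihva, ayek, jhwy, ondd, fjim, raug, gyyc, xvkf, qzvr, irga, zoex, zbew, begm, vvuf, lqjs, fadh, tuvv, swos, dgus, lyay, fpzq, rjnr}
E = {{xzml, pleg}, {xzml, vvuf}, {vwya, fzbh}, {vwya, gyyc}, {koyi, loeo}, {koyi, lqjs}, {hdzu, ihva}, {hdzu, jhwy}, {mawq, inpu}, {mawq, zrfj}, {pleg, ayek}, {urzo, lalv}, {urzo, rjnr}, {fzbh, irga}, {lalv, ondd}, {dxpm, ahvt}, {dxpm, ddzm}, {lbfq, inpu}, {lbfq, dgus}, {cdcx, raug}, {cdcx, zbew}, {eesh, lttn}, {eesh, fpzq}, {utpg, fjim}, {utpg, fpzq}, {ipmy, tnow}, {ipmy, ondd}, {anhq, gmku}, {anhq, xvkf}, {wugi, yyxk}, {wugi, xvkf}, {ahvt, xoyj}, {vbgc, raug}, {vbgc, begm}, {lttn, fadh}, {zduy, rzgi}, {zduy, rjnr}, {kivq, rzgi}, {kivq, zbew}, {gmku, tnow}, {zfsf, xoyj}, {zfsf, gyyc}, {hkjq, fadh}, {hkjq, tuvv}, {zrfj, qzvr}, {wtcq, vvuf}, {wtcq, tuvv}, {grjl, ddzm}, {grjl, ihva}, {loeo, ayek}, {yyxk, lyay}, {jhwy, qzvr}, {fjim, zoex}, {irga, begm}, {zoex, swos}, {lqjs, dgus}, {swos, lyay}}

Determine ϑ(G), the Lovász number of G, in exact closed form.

deg(lyay) = 2; N(lyay) = {yyxk, swos}.
N(wtcq) = {vvuf, tuvv}, |N(wtcq)| = 2.
N(fzbh) = {vwya, irga}, |N(fzbh)| = 2.
Vertex ayek has 2 neighbors: pleg, loeo.
deg(v) = 2 for all v (|V|=57); this is C_{57}, the 57-cycle.
spec(A) ≈ [2.0, 1.987861, 1.951593, 1.891634, 1.808714, 1.703839, 1.578281, 1.433565, 1.271447, 1.093896, 0.903067, 0.701275, 0.490971, 0.274707, 0.055109, -0.165159, -0.383421, -0.59703, -0.803391, -1.0, -1.184471, -1.354563, -1.508213, -1.643556, -1.758948, -1.852988, -1.924536, -1.972723, -1.996963] (distinct, 6 d.p.).
With N=57: ϑ(G) = 57·(-(-1)*2*cos(pi/57))/(2−(-2*cos(pi/57))) = 57*cos(pi/57)/(cos(pi/57) + 1).
ϑ(G) ≈ 28.4783.
Lovász sandwich 28 ≤ 57*cos(pi/57)/(cos(pi/57) + 1) ≤ 29: both strict.

57*cos(pi/57)/(cos(pi/57) + 1)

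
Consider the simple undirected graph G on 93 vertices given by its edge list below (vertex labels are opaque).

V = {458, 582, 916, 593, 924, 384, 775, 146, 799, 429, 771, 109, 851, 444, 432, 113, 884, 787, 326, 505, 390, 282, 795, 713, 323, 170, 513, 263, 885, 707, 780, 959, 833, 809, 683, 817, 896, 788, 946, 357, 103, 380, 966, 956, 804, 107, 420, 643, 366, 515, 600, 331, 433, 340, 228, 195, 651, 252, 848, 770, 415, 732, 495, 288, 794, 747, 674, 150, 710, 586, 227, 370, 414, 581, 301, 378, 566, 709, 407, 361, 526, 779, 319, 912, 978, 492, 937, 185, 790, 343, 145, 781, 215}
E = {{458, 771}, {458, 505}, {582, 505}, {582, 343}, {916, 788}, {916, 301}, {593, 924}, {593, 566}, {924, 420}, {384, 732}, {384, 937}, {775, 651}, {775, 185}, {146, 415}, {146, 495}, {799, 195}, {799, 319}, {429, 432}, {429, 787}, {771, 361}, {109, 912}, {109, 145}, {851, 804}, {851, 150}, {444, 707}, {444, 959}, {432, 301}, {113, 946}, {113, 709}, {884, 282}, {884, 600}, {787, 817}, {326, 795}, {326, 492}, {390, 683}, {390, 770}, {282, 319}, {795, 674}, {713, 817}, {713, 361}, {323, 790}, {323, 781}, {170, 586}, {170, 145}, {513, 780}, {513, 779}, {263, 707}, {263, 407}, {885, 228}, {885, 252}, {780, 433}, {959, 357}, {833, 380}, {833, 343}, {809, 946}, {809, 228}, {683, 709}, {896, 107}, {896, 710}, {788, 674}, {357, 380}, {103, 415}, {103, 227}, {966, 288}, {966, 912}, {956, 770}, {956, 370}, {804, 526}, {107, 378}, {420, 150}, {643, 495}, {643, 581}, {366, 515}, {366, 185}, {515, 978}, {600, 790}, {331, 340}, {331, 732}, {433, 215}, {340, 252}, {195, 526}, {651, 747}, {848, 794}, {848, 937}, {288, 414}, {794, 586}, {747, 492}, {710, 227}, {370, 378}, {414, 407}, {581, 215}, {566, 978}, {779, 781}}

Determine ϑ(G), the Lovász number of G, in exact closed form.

Vertex 390 has 2 neighbors: 683, 770.
Vertex 747 has 2 neighbors: 651, 492.
N(420) = {924, 150}, |N(420)| = 2.
N(581) = {643, 215}, |N(581)| = 2.
G on 93 vertices is 2-regular; connected 2-regular on 93 ⇒ C_{93}.
The 47 distinct eigenvalues: [2.0, 1.995437, 1.98177, 1.95906, 1.927411, 1.886968, 1.837916, 1.780477, 1.714914, 1.641527, 1.56065, 1.472651, 1.377934, 1.276929, 1.170098, 1.057928, 0.940931, 0.819641, 0.694611, 0.566411, 0.435627, 0.302856, 0.168702, 0.033779, -0.101298, -0.235913, -0.369452, -0.501305, -0.630871, -0.757558, -0.880788, -1.0, -1.114649, -1.224212, -1.328189, -1.426106, -1.517516, -1.602002, -1.679179, -1.748693, -1.810229, -1.863505, -1.908279, -1.944345, -1.97154, -1.989739, -1.998859].
−93·(-2*cos(pi/93)) / ((2)−(-2*cos(pi/93))) = 93*cos(pi/93)/(cos(pi/93) + 1) = ϑ(G).
= 46.486731879… (decimal).
Lovász sandwich 46 ≤ 93*cos(pi/93)/(cos(pi/93) + 1) ≤ 47: both strict.

93*cos(pi/93)/(cos(pi/93) + 1)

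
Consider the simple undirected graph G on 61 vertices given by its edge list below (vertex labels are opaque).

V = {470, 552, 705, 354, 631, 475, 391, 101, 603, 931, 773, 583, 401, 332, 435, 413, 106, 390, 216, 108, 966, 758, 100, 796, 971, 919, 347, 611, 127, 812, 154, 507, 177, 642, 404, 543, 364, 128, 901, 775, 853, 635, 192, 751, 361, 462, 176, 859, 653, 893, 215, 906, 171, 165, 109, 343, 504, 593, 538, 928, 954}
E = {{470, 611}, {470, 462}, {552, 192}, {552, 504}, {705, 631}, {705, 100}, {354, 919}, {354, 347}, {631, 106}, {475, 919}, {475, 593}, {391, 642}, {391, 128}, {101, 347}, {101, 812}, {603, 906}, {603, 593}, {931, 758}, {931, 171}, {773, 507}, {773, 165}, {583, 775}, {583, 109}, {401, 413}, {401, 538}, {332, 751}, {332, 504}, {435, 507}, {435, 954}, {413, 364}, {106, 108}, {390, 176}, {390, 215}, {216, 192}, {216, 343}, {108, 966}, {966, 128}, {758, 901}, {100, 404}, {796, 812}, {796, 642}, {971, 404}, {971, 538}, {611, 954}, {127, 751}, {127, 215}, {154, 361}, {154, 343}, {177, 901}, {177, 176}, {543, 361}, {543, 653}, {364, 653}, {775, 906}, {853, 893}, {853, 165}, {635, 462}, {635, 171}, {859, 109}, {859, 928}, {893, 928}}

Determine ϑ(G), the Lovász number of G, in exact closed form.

Vertex 165 has 2 neighbors: 773, 853.
Vertex 154 has 2 neighbors: 361, 343.
N(859) = {109, 928}, |N(859)| = 2.
Vertex 954 has 2 neighbors: 435, 611.
61-vertex 2-regular graph: connected 2-regular on 61 ⇒ C_{61}.
The 31 distinct eigenvalues: [2.0, 1.9894, 1.9577, 1.9053, 1.8326, 1.7406, 1.6301, 1.5023, 1.3585, 1.2004, 1.0296, 0.8478, 0.6571, 0.4594, 0.2568, 0.0515, -0.1544, -0.3586, -0.559, -0.7535, -0.94, -1.1165, -1.2812, -1.4323, -1.5682, -1.6876, -1.789, -1.8714, -1.9341, -1.9762, -1.9973].
ϑ = −N·λ_min/(λ_max−λ_min) = −61·(-2*cos(pi/61))/(2−(-2*cos(pi/61))) = 61*cos(pi/61)/(cos(pi/61) + 1).
= 30.479766457… (decimal).
Lovász sandwich 30 ≤ 61*cos(pi/61)/(cos(pi/61) + 1) ≤ 31: both strict.

61*cos(pi/61)/(cos(pi/61) + 1)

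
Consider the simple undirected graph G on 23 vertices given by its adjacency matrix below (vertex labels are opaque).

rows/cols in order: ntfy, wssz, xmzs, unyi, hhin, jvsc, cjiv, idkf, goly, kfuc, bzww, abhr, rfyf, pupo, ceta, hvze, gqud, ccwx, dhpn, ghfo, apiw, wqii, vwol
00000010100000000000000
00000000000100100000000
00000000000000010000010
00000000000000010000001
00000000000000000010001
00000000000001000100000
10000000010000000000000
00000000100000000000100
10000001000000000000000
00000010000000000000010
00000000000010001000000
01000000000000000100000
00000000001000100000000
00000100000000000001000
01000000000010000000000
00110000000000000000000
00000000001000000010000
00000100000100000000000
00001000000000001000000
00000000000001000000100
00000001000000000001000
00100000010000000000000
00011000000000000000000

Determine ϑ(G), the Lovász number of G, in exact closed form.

23*cos(pi/23)/(cos(pi/23) + 1)

N(apiw) = {idkf, ghfo}, |N(apiw)| = 2.
Vertex ghfo has 2 neighbors: pupo, apiw.
N(cjiv) = {ntfy, kfuc}, |N(cjiv)| = 2.
Vertex hhin has 2 neighbors: dhpn, vwol.
G on 23 vertices is 2-regular; the odd cycle C_{23}.
spec(A) ≈ [2.0, 1.925835, 1.708839, 1.365106, 0.92013, 0.406912, -0.136485, -0.669759, -1.153361, -1.551423, -1.834423, -1.981372] (distinct, 6 d.p.).
λ_max=2, λ_min=-2*cos(pi/23); ϑ = −23·λ_min/(λ_max−λ_min) = 23*cos(pi/23)/(cos(pi/23) + 1).
≈ 11.446193612 (to 9 d.p.).
Lovász sandwich 11 ≤ 23*cos(pi/23)/(cos(pi/23) + 1) ≤ 12: both strict.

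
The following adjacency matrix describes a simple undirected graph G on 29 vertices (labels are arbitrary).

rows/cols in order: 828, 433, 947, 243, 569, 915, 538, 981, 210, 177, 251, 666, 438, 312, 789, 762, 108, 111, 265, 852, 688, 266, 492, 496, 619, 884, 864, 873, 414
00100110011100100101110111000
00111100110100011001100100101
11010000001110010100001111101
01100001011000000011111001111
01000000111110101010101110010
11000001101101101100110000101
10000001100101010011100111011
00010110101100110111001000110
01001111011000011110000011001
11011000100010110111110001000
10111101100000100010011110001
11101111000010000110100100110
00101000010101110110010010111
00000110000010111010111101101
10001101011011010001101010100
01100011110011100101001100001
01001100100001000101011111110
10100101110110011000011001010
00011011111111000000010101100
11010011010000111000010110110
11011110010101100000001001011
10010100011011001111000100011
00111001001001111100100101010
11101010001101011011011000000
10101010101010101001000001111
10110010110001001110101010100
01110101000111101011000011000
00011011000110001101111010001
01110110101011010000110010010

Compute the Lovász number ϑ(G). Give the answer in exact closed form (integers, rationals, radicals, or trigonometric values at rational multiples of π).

sqrt(29)

Vertex 789 has 14 neighbors: 828, 569, 915, 981, 177, 251, 438, 312, 762, 852, 688, 492, 619, 864.
Vertex 947 has 14 neighbors: 828, 433, 243, 251, 666, 438, 762, 111, 492, 496, 619, 884, 864, 414.
N(852) = {828, 433, 243, 538, 981, 177, 789, 762, 108, 266, 496, 619, 864, 873}, |N(852)| = 14.
N(177) = {828, 433, 243, 569, 210, 438, 789, 762, 111, 265, 852, 688, 266, 884}, |N(177)| = 14.
29-vertex 14-regular graph: strongly regular (29,14,6,7).
spec(A) ≈ [14.0, 2.19258, -3.19258] (distinct, 5 d.p.).
With N=29: ϑ(G) = 29·(-(-sqrt(29)/2 - 1/2))/(14−(-sqrt(29)/2 - 1/2)) = sqrt(29).
= 5.385165… (decimal).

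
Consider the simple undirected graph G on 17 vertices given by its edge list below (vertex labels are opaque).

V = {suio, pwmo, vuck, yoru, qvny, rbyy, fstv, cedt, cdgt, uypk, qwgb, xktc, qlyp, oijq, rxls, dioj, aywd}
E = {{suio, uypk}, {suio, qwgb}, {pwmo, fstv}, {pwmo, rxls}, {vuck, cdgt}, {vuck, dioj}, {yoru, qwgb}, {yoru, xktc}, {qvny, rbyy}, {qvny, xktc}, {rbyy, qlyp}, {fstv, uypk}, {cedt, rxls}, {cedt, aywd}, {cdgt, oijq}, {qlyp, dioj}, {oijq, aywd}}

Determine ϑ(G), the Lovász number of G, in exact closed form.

17*cos(pi/17)/(cos(pi/17) + 1)

N(oijq) = {cdgt, aywd}, |N(oijq)| = 2.
deg(rbyy) = 2; N(rbyy) = {qvny, qlyp}.
N(aywd) = {cedt, oijq}, |N(aywd)| = 2.
deg(rxls) = 2; N(rxls) = {pwmo, cedt}.
2-regular, N=17; this is C_{17}, the 17-cycle.
spec(A) ≈ [2.0, 1.864944, 1.478018, 0.891477, 0.184537, -0.547326, -1.205269, -1.700434, -1.965946] (distinct, 6 d.p.).
−17·(-2*cos(pi/17)) / ((2)−(-2*cos(pi/17))) = 17*cos(pi/17)/(cos(pi/17) + 1) = ϑ(G).
≈ 8.4270 (to 4 d.p.).
Lovász sandwich 8 ≤ 17*cos(pi/17)/(cos(pi/17) + 1) ≤ 9: both strict.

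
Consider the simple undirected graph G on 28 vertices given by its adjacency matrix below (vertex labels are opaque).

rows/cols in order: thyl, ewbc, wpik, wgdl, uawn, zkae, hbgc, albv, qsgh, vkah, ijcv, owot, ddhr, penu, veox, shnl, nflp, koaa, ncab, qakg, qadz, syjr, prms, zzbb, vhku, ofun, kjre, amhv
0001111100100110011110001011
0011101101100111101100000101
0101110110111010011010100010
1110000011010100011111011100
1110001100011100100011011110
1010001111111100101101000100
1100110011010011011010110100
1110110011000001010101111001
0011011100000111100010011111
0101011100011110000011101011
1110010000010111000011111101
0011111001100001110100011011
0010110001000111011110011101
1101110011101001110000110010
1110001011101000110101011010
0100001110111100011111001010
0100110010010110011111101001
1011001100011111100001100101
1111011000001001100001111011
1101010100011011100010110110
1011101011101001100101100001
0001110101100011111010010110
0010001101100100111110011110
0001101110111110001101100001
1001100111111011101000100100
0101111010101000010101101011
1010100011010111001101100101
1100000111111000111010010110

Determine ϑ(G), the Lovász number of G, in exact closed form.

deg(hbgc) = 15; N(hbgc) = {thyl, ewbc, uawn, zkae, qsgh, vkah, owot, veox, shnl, koaa, ncab, qadz, prms, zzbb, ofun}.
deg(wgdl) = 15; N(wgdl) = {thyl, ewbc, wpik, qsgh, vkah, owot, penu, koaa, ncab, qakg, qadz, syjr, zzbb, vhku, ofun}.
deg(ofun) = 15; N(ofun) = {ewbc, wgdl, uawn, zkae, hbgc, qsgh, ijcv, ddhr, koaa, qakg, syjr, prms, vhku, kjre, amhv}.
Vertex qsgh has 15 neighbors: wpik, wgdl, zkae, hbgc, albv, penu, veox, shnl, nflp, qadz, zzbb, vhku, ofun, kjre, amhv.
Regular of degree 15 on 28 vertices: Kneser-type, 2-subsets of [8].
spec(A) ≈ [15.0, 1.0, -5.0] (distinct, 5 d.p.).
Lovász (edge-transitive): ϑ = −28·(-5)/((15)−(-5)) = 7.
Numerically 7.000000000.

7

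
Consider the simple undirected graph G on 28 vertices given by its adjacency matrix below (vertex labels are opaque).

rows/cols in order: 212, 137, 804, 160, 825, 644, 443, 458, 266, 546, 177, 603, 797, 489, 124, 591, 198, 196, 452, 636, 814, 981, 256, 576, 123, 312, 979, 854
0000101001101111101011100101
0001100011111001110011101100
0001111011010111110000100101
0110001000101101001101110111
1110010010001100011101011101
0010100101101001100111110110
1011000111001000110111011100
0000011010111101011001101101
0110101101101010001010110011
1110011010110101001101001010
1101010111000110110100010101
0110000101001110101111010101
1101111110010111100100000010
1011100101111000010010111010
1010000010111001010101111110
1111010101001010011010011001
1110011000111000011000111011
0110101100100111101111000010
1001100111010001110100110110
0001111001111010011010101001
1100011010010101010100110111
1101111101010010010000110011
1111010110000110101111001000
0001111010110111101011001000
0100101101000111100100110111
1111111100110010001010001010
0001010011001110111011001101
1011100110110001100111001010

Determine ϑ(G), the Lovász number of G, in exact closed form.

Vertex 266 has 15 neighbors: 137, 804, 825, 443, 458, 546, 177, 797, 124, 452, 814, 256, 576, 979, 854.
deg(981) = 15; N(981) = {212, 137, 160, 825, 644, 443, 458, 546, 603, 124, 196, 256, 576, 979, 854}.
deg(443) = 15; N(443) = {212, 804, 160, 458, 266, 546, 797, 198, 196, 636, 814, 981, 576, 123, 312}.
Vertex 636 has 15 neighbors: 160, 825, 644, 443, 546, 177, 603, 797, 124, 196, 452, 814, 256, 123, 854.
Regular of degree 15 on 28 vertices: Kneser-type, 2-subsets of [8].
A has 3 distinct eigenvalues ≈ [15.0, 1.0, -5.0].
Lovász (edge-transitive): ϑ = −28·(-5)/((15)−(-5)) = 7.
= 7.000000… (decimal).

7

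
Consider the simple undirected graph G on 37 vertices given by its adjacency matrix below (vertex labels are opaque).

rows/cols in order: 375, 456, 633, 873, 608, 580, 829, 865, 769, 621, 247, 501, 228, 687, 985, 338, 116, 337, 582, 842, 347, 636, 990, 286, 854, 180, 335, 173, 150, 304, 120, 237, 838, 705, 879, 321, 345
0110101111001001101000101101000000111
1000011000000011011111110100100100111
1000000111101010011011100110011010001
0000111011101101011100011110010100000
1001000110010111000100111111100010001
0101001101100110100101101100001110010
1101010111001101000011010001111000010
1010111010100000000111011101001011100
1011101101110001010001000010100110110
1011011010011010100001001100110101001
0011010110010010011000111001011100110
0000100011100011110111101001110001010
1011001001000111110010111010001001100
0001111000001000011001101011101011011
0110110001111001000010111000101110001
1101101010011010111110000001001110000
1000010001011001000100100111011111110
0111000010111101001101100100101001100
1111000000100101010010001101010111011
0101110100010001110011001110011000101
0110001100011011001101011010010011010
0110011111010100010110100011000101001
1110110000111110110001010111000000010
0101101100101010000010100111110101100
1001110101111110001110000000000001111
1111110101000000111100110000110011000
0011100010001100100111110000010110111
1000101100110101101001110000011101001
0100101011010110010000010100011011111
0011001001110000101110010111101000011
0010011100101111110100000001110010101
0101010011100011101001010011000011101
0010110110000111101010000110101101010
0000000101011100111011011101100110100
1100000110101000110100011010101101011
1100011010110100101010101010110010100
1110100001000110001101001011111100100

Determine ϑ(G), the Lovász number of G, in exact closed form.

N(838) = {633, 608, 580, 865, 769, 687, 985, 338, 116, 582, 347, 180, 335, 150, 120, 237, 705, 321}, |N(838)| = 18.
deg(338) = 18; N(338) = {375, 456, 873, 608, 829, 769, 501, 228, 985, 116, 337, 582, 842, 347, 173, 120, 237, 838}.
N(633) = {375, 865, 769, 621, 247, 228, 985, 337, 582, 347, 636, 990, 180, 335, 304, 120, 838, 345}, |N(633)| = 18.
deg(150) = 18; N(150) = {456, 608, 829, 769, 621, 501, 687, 985, 337, 286, 180, 304, 120, 838, 705, 879, 321, 345}.
37-vertex 18-regular graph: Paley(37): SR with (k,λ,μ)=(18,8,9).
spec(A) ≈ [18.0, 2.541381, -3.541381] (distinct, 6 d.p.).
ϑ = −N·λ_min/(λ_max−λ_min) = −37·(-sqrt(37)/2 - 1/2)/(18−(-sqrt(37)/2 - 1/2)) = sqrt(37).
ϑ(G) ≈ 6.082762530.

sqrt(37)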